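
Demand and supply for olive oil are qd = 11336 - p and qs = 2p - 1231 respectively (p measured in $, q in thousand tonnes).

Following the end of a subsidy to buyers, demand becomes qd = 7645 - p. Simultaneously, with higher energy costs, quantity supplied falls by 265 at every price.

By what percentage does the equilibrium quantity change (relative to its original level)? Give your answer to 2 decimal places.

Before the shock: 11336 - p = 2p - 1231 ⇒ 12567 = 3p ⇒ p = 4189, q = 7147.
After the shift, demand is qd = 7645 - p and supply is qs = 2p - 1496.
Equate the new curves: 7645 - p = 2p - 1496, giving 9141 = 3p, p = 3047, q = 4598.
%Δq = (4598 − 7147) / 7147 × 100 = -35.67%.

-35.67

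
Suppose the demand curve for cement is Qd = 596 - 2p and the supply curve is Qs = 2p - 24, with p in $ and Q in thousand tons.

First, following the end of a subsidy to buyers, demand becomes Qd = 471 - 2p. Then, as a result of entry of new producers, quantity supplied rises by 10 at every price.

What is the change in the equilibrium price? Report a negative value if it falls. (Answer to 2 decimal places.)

Before the shock: 596 - 2p = 2p - 24 ⇒ 620 = 4p ⇒ p = 155, Q = 286.
With the change applied: demand Qd = 471 - 2p, supply Qs = 2p - 14.
Clearing the new market: 471 - 2p = 2p - 14, so p = 121.25 and Q = 228.5.
Δp = 121.25 − 155 = -33.75.

-33.75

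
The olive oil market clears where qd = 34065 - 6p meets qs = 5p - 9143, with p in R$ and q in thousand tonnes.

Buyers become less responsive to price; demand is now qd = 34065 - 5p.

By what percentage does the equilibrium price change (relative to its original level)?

Before the shock: 34065 - 6p = 5p - 9143 ⇒ 43208 = 11p ⇒ p = 3928, q = 10497.
The shock moves the curves to qd = 34065 - 5p and qs = 5p - 9143.
Clearing the new market: 34065 - 5p = 5p - 9143, so p = 4320.8 and q = 12461.
%Δp = (4320.8 − 3928) / 3928 × 100 = +10%.

+10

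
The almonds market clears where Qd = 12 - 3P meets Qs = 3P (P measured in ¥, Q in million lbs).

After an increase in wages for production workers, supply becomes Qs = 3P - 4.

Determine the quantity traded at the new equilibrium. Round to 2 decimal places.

Original equilibrium: 12 - 3P = 3P gives 12 = 6P, so P = 2 and Q = 6.
After the shift, demand is Qd = 12 - 3P and supply is Qs = 3P - 4.
Clearing the new market: 12 - 3P = 3P - 4, so P = 8/3 ≈ 2.6667 and Q = 4.

4.00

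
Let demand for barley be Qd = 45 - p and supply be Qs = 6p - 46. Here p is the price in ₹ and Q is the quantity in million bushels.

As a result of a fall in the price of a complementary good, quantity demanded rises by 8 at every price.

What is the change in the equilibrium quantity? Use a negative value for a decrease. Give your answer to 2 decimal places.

+6.86

Initially, 45 - p = 6p - 46, so 91 = 7p and p = 13, Q = 32.
The shock moves the curves to Qd = 53 - p and Qs = 6p - 46.
Setting them equal: 53 - p = 6p - 46 → 99 = 7p, so p = 99/7 ≈ 14.1429 and Q = 272/7 ≈ 38.8571.
ΔQ = 38.8571 − 32 = +6.86.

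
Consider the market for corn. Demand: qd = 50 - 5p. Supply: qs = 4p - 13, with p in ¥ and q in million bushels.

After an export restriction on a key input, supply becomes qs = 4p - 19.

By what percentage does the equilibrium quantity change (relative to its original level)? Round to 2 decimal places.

Before the shock: 50 - 5p = 4p - 13 ⇒ 63 = 9p ⇒ p = 7, q = 15.
With the change applied: demand qd = 50 - 5p, supply qs = 4p - 19.
Setting them equal: 50 - 5p = 4p - 19 → 69 = 9p, so p = 23/3 ≈ 7.6667 and q = 35/3 ≈ 11.6667.
%Δq = (11.6667 − 15) / 15 × 100 = -22.22%.

-22.22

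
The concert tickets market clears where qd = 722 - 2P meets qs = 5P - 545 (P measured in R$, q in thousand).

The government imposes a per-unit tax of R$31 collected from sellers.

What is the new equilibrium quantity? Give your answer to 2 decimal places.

Initially, 722 - 2P = 5P - 545, so 1267 = 7P and P = 181, q = 360.
Since sellers keep the price net of the tax, the effective supply curve becomes qs = 5P - 700.
Equate the new curves: 722 - 2P = 5P - 700, giving 1422 = 7P, P = 1422/7 ≈ 203.1429, q = 2210/7 ≈ 315.7143.

315.71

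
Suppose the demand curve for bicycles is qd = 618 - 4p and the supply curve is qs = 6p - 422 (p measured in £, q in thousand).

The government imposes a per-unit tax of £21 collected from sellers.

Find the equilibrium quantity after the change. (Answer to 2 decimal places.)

151.60

Before the shock: 618 - 4p = 6p - 422 ⇒ 1040 = 10p ⇒ p = 104, q = 202.
Since sellers keep the price net of the tax, the effective supply curve becomes qs = 6p - 548.
Clearing the new market: 618 - 4p = 6p - 548, so p = 116.6 and q = 151.6.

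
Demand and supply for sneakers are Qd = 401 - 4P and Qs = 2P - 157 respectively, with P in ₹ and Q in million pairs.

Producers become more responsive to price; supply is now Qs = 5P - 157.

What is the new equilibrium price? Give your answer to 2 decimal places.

62.00

Original equilibrium: 401 - 4P = 2P - 157 gives 558 = 6P, so P = 93 and Q = 29.
After the shift, demand is Qd = 401 - 4P and supply is Qs = 5P - 157.
Setting them equal: 401 - 4P = 5P - 157 → 558 = 9P, so P = 62 and Q = 153.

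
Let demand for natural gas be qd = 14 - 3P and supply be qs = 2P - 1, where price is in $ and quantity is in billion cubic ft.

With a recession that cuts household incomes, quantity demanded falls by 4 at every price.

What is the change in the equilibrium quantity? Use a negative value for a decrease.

Original equilibrium: 14 - 3P = 2P - 1 gives 15 = 5P, so P = 3 and q = 5.
After the shift, demand is qd = 10 - 3P and supply is qs = 2P - 1.
Equate the new curves: 10 - 3P = 2P - 1, giving 11 = 5P, P = 2.2, q = 3.4.
Δq = 3.4 − 5 = -1.6.

-1.6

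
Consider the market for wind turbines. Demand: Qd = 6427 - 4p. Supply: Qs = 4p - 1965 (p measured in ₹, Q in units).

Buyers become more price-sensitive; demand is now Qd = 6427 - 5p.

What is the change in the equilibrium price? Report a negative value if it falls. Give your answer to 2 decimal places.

-116.56

Before the shock: 6427 - 4p = 4p - 1965 ⇒ 8392 = 8p ⇒ p = 1049, Q = 2231.
The shock moves the curves to Qd = 6427 - 5p and Qs = 4p - 1965.
New equilibrium: 6427 - 5p = 4p - 1965 ⇒ 8392 = 9p ⇒ p = 8392/9 ≈ 932.4444, Q = 15883/9 ≈ 1764.7778.
Δp = 932.4444 − 1049 = -116.56.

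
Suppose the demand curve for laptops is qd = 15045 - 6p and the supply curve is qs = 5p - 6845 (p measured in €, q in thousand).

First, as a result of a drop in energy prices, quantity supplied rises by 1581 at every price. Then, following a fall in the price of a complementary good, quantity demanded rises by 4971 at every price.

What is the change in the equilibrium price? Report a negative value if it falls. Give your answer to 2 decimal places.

+308.18

Original equilibrium: 15045 - 6p = 5p - 6845 gives 21890 = 11p, so p = 1990 and q = 3105.
With the change applied: demand qd = 20016 - 6p, supply qs = 5p - 5264.
Equate the new curves: 20016 - 6p = 5p - 5264, giving 25280 = 11p, p = 25280/11 ≈ 2298.1818, q = 68496/11 ≈ 6226.9091.
Δp = 2298.1818 − 1990 = +308.18.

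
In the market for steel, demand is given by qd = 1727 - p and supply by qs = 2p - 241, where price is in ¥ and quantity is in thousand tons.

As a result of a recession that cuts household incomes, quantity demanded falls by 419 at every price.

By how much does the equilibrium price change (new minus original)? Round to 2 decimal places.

Initially, 1727 - p = 2p - 241, so 1968 = 3p and p = 656, q = 1071.
With the change applied: demand qd = 1308 - p, supply qs = 2p - 241.
Setting them equal: 1308 - p = 2p - 241 → 1549 = 3p, so p = 1549/3 ≈ 516.3333 and q = 2375/3 ≈ 791.6667.
Δp = 516.3333 − 656 = -139.67.

-139.67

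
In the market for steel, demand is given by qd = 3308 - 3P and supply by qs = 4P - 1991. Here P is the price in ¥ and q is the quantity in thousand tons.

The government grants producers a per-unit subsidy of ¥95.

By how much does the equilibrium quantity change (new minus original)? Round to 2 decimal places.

+162.86

Initially, 3308 - 3P = 4P - 1991, so 5299 = 7P and P = 757, q = 1037.
Since sellers receive the price plus the subsidy, the effective supply curve becomes qs = 4P - 1611.
Clearing the new market: 3308 - 3P = 4P - 1611, so P = 4919/7 ≈ 702.7143 and q = 8399/7 ≈ 1199.8571.
Δq = 1199.8571 − 1037 = +162.86.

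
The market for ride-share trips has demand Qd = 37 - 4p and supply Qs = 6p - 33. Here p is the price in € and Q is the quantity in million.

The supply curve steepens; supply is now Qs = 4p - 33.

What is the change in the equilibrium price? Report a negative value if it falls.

+1.75

Initially, 37 - 4p = 6p - 33, so 70 = 10p and p = 7, Q = 9.
The shock moves the curves to Qd = 37 - 4p and Qs = 4p - 33.
New equilibrium: 37 - 4p = 4p - 33 ⇒ 70 = 8p ⇒ p = 8.75, Q = 2.
Δp = 8.75 − 7 = +1.75.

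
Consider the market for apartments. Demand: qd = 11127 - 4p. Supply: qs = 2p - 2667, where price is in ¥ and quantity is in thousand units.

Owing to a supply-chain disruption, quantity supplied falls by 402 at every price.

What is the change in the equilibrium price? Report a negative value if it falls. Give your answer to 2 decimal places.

+67.00

Original equilibrium: 11127 - 4p = 2p - 2667 gives 13794 = 6p, so p = 2299 and q = 1931.
The new curves are qd = 11127 - 4p (demand) and qs = 2p - 3069 (supply).
New equilibrium: 11127 - 4p = 2p - 3069 ⇒ 14196 = 6p ⇒ p = 2366, q = 1663.
Δp = 2366 − 2299 = +67.00.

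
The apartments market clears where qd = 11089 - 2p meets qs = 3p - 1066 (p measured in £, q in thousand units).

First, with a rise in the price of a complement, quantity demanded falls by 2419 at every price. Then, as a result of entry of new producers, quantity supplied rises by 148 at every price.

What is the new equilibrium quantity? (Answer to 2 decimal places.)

Original equilibrium: 11089 - 2p = 3p - 1066 gives 12155 = 5p, so p = 2431 and q = 6227.
The shock moves the curves to qd = 8670 - 2p and qs = 3p - 918.
Equate the new curves: 8670 - 2p = 3p - 918, giving 9588 = 5p, p = 1917.6, q = 4834.8.

4834.80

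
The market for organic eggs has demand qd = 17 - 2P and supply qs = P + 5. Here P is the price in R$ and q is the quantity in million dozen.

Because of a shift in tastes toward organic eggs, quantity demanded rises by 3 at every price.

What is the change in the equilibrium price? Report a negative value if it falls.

+1

Solve the original market: 17 - 2P = P + 5, hence P = 4 and q = 9.
After the shift, demand is qd = 20 - 2P and supply is qs = P + 5.
Clearing the new market: 20 - 2P = P + 5, so P = 5 and q = 10.
ΔP = 5 − 4 = +1.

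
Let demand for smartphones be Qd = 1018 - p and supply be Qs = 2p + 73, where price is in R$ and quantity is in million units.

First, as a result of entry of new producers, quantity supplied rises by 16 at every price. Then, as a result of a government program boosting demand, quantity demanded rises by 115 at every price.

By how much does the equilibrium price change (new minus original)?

+33

Before the shock: 1018 - p = 2p + 73 ⇒ 945 = 3p ⇒ p = 315, Q = 703.
The shock moves the curves to Qd = 1133 - p and Qs = 2p + 89.
Setting them equal: 1133 - p = 2p + 89 → 1044 = 3p, so p = 348 and Q = 785.
Δp = 348 − 315 = +33.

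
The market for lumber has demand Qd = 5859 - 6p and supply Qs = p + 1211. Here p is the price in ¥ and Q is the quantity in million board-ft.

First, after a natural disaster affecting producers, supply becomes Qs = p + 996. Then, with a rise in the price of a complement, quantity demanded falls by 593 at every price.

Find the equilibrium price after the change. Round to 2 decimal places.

Solve the original market: 5859 - 6p = p + 1211, hence p = 664 and Q = 1875.
The shock moves the curves to Qd = 5266 - 6p and Qs = p + 996.
Setting them equal: 5266 - 6p = p + 996 → 4270 = 7p, so p = 610 and Q = 1606.

610.00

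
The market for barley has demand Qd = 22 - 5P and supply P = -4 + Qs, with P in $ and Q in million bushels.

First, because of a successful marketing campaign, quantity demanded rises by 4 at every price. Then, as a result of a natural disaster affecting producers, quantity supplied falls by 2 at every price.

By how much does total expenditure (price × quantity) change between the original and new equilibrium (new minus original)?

Solve the original market: 22 - 5P = P + 4, hence P = 3 and Q = 7.
After the shift, demand is Qd = 26 - 5P and supply is Qs = P + 2.
Clearing the new market: 26 - 5P = P + 2, so P = 4 and Q = 6.
Expenditure moves from 3×7 = 21 to 4×6 = 24; change = +3.

+3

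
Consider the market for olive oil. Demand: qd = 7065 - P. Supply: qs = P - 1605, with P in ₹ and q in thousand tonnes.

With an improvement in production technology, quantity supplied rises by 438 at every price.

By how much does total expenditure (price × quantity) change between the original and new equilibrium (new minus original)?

+303534

Initially, 7065 - P = P - 1605, so 8670 = 2P and P = 4335, q = 2730.
The shock moves the curves to qd = 7065 - P and qs = P - 1167.
New equilibrium: 7065 - P = P - 1167 ⇒ 8232 = 2P ⇒ P = 4116, q = 2949.
Expenditure moves from 4335×2730 = 11834550 to 4116×2949 = 12138084; change = +303534.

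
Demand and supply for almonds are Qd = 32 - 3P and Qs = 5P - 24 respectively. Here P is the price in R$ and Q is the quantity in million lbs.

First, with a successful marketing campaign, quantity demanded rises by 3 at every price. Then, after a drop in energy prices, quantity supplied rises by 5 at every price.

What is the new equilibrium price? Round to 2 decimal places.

6.75

Before the shock: 32 - 3P = 5P - 24 ⇒ 56 = 8P ⇒ P = 7, Q = 11.
After the shift, demand is Qd = 35 - 3P and supply is Qs = 5P - 19.
Equate the new curves: 35 - 3P = 5P - 19, giving 54 = 8P, P = 6.75, Q = 14.75.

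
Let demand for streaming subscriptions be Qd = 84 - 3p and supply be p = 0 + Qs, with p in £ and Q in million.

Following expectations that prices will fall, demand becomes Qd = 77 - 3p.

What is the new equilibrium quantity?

19.25

Original equilibrium: 84 - 3p = p gives 84 = 4p, so p = 21 and Q = 21.
After the shift, demand is Qd = 77 - 3p and supply is Qs = p.
Equate the new curves: 77 - 3p = p, giving 77 = 4p, p = 19.25, Q = 19.25.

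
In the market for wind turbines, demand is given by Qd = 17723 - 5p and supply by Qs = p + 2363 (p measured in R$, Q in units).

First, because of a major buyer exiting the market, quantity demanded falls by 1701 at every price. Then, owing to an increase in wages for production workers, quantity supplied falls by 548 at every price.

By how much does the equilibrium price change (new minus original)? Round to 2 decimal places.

-192.17

Original equilibrium: 17723 - 5p = p + 2363 gives 15360 = 6p, so p = 2560 and Q = 4923.
After the shift, demand is Qd = 16022 - 5p and supply is Qs = p + 1815.
Clearing the new market: 16022 - 5p = p + 1815, so p = 14207/6 ≈ 2367.8333 and Q = 25097/6 ≈ 4182.8333.
Δp = 2367.8333 − 2560 = -192.17.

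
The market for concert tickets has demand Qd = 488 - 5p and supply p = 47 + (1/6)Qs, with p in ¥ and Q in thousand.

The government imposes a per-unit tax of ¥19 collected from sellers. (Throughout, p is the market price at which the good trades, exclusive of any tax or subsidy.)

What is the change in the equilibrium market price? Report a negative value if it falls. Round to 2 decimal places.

Solve the original market: 488 - 5p = 6p - 282, hence p = 70 and Q = 138.
Since sellers keep the price net of the tax, the effective supply curve becomes Qs = 6p - 396.
Equate the new curves: 488 - 5p = 6p - 396, giving 884 = 11p, p = 884/11 ≈ 80.3636, Q = 948/11 ≈ 86.1818.
Δp = 80.3636 − 70 = +10.36.

+10.36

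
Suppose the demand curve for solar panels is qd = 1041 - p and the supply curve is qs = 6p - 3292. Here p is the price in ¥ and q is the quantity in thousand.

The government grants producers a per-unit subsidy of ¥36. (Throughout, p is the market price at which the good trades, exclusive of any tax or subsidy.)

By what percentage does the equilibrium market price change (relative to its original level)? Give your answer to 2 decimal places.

Solve the original market: 1041 - p = 6p - 3292, hence p = 619 and q = 422.
Since sellers receive the price plus the subsidy, the effective supply curve becomes qs = 6p - 3076.
Equate the new curves: 1041 - p = 6p - 3076, giving 4117 = 7p, p = 4117/7 ≈ 588.1429, q = 3170/7 ≈ 452.8571.
%Δp = (588.1429 − 619) / 619 × 100 = -4.98%.

-4.98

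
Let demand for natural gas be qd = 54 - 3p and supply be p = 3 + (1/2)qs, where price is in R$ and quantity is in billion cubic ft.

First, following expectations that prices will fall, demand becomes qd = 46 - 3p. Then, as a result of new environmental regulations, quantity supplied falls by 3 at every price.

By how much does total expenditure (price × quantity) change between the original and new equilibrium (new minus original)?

-73

Original equilibrium: 54 - 3p = 2p - 6 gives 60 = 5p, so p = 12 and q = 18.
The new curves are qd = 46 - 3p (demand) and qs = 2p - 9 (supply).
Equate the new curves: 46 - 3p = 2p - 9, giving 55 = 5p, p = 11, q = 13.
Expenditure moves from 12×18 = 216 to 11×13 = 143; change = -73.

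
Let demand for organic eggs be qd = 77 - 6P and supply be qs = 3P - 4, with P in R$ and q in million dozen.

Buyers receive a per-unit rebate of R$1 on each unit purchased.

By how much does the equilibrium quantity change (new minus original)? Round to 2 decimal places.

Original equilibrium: 77 - 6P = 3P - 4 gives 81 = 9P, so P = 9 and q = 23.
Since buyers' out-of-pocket price is the market price minus the rebate, the effective demand curve becomes qd = 83 - 6P.
New equilibrium: 83 - 6P = 3P - 4 ⇒ 87 = 9P ⇒ P = 29/3 ≈ 9.6667, q = 25.
Δq = 25 − 23 = +2.00.

+2.00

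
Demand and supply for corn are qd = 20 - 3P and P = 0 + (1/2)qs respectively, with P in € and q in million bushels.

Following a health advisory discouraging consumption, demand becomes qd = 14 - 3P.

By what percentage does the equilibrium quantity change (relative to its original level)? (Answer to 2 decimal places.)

Initially, 20 - 3P = 2P, so 20 = 5P and P = 4, q = 8.
The shock moves the curves to qd = 14 - 3P and qs = 2P.
New equilibrium: 14 - 3P = 2P ⇒ 14 = 5P ⇒ P = 2.8, q = 5.6.
%Δq = (5.6 − 8) / 8 × 100 = -30.00%.

-30.00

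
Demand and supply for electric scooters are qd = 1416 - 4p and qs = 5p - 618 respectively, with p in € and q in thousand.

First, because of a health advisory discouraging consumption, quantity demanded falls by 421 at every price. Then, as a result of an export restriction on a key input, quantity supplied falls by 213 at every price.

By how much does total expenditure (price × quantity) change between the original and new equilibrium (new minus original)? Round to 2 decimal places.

-78493.16

Original equilibrium: 1416 - 4p = 5p - 618 gives 2034 = 9p, so p = 226 and q = 512.
The new curves are qd = 995 - 4p (demand) and qs = 5p - 831 (supply).
Clearing the new market: 995 - 4p = 5p - 831, so p = 1826/9 ≈ 202.8889 and q = 1651/9 ≈ 183.4444.
Expenditure moves from 226×512 = 115712 to 202.8889×183.4444 = 37218.8395; change = -78493.16.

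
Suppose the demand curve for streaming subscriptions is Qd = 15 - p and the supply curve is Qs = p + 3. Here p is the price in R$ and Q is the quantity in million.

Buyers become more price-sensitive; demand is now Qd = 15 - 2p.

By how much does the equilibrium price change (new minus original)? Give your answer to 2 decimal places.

-2.00

Initially, 15 - p = p + 3, so 12 = 2p and p = 6, Q = 9.
The new curves are Qd = 15 - 2p (demand) and Qs = p + 3 (supply).
Setting them equal: 15 - 2p = p + 3 → 12 = 3p, so p = 4 and Q = 7.
Δp = 4 − 6 = -2.00.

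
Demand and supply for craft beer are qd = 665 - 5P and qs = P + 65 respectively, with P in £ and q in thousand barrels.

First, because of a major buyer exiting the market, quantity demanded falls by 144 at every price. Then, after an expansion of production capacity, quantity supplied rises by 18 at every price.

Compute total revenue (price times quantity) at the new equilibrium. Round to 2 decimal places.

Original equilibrium: 665 - 5P = P + 65 gives 600 = 6P, so P = 100 and q = 165.
The new curves are qd = 521 - 5P (demand) and qs = P + 83 (supply).
New equilibrium: 521 - 5P = P + 83 ⇒ 438 = 6P ⇒ P = 73, q = 156.
New expenditure = 73 × 156 = 11388.00.

11388.00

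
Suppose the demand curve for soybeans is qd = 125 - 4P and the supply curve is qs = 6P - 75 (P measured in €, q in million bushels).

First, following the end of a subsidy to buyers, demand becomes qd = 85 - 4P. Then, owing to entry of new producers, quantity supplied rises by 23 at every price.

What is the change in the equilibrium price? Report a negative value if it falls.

Solve the original market: 125 - 4P = 6P - 75, hence P = 20 and q = 45.
With the change applied: demand qd = 85 - 4P, supply qs = 6P - 52.
Equate the new curves: 85 - 4P = 6P - 52, giving 137 = 10P, P = 13.7, q = 30.2.
ΔP = 13.7 − 20 = -6.3.

-6.3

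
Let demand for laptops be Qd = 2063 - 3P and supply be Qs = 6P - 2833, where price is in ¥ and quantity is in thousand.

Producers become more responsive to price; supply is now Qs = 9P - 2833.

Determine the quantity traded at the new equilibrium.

Before the shock: 2063 - 3P = 6P - 2833 ⇒ 4896 = 9P ⇒ P = 544, Q = 431.
After the shift, demand is Qd = 2063 - 3P and supply is Qs = 9P - 2833.
Setting them equal: 2063 - 3P = 9P - 2833 → 4896 = 12P, so P = 408 and Q = 839.

839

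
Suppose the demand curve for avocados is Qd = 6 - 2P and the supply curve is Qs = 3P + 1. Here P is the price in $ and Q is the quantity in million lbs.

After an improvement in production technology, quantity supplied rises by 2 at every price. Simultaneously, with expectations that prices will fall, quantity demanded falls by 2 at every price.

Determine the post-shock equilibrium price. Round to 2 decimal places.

Initially, 6 - 2P = 3P + 1, so 5 = 5P and P = 1, Q = 4.
The shock moves the curves to Qd = 4 - 2P and Qs = 3P + 3.
Setting them equal: 4 - 2P = 3P + 3 → 1 = 5P, so P = 0.2 and Q = 3.6.

0.20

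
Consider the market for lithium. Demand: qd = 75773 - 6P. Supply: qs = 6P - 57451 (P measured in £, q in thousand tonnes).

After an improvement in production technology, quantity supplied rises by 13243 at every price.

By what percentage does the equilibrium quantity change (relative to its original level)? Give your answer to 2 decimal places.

+72.28

Before the shock: 75773 - 6P = 6P - 57451 ⇒ 133224 = 12P ⇒ P = 11102, q = 9161.
The new curves are qd = 75773 - 6P (demand) and qs = 6P - 44208 (supply).
Equate the new curves: 75773 - 6P = 6P - 44208, giving 119981 = 12P, P = 119981/12 ≈ 9998.4167, q = 15782.5.
%Δq = (15782.5 − 9161) / 9161 × 100 = +72.28%.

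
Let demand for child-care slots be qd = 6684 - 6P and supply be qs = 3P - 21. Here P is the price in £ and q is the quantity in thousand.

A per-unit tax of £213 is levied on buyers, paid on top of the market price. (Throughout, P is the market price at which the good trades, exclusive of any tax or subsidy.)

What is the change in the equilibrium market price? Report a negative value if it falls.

Solve the original market: 6684 - 6P = 3P - 21, hence P = 745 and q = 2214.
Since buyers pay the price plus the tax, the effective demand curve becomes qd = 5406 - 6P.
Setting them equal: 5406 - 6P = 3P - 21 → 5427 = 9P, so P = 603 and q = 1788.
ΔP = 603 − 745 = -142.

-142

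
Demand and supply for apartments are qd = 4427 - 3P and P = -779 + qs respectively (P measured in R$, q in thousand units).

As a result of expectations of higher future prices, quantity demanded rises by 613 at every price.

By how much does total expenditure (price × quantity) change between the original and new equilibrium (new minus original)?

Initially, 4427 - 3P = P + 779, so 3648 = 4P and P = 912, q = 1691.
The new curves are qd = 5040 - 3P (demand) and qs = P + 779 (supply).
Equate the new curves: 5040 - 3P = P + 779, giving 4261 = 4P, P = 1065.25, q = 1844.25.
Expenditure moves from 912×1691 = 1542192 to 1065.25×1844.25 = 1964587.3125; change = +422395.3125.

+422395.3125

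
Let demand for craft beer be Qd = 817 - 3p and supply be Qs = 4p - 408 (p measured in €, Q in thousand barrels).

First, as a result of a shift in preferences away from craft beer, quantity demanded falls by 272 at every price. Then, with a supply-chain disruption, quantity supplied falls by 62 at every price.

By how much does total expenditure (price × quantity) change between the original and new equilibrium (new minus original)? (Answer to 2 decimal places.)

-35150.00

Original equilibrium: 817 - 3p = 4p - 408 gives 1225 = 7p, so p = 175 and Q = 292.
The shock moves the curves to Qd = 545 - 3p and Qs = 4p - 470.
New equilibrium: 545 - 3p = 4p - 470 ⇒ 1015 = 7p ⇒ p = 145, Q = 110.
Expenditure moves from 175×292 = 51100 to 145×110 = 15950; change = -35150.00.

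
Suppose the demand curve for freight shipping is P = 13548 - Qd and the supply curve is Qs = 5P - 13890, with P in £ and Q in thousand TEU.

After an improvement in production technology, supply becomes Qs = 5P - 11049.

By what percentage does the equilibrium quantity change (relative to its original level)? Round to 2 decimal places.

+5.28

Solve the original market: 13548 - P = 5P - 13890, hence P = 4573 and Q = 8975.
After the shift, demand is Qd = 13548 - P and supply is Qs = 5P - 11049.
Setting them equal: 13548 - P = 5P - 11049 → 24597 = 6P, so P = 4099.5 and Q = 9448.5.
%ΔQ = (9448.5 − 8975) / 8975 × 100 = +5.28%.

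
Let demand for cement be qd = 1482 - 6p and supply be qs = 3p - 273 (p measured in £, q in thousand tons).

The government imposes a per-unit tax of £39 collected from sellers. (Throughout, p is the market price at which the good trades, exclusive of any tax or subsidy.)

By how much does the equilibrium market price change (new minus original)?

+13

Initially, 1482 - 6p = 3p - 273, so 1755 = 9p and p = 195, q = 312.
Since sellers keep the price net of the tax, the effective supply curve becomes qs = 3p - 390.
Setting them equal: 1482 - 6p = 3p - 390 → 1872 = 9p, so p = 208 and q = 234.
Δp = 208 − 195 = +13.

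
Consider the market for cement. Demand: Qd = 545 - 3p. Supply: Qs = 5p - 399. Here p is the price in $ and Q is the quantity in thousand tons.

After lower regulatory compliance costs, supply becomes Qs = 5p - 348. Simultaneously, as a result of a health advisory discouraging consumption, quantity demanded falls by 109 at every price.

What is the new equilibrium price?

98

Before the shock: 545 - 3p = 5p - 399 ⇒ 944 = 8p ⇒ p = 118, Q = 191.
After the shift, demand is Qd = 436 - 3p and supply is Qs = 5p - 348.
Clearing the new market: 436 - 3p = 5p - 348, so p = 98 and Q = 142.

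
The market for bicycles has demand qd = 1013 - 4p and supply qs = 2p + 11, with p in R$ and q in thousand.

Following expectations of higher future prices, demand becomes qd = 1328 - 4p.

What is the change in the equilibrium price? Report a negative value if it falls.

Solve the original market: 1013 - 4p = 2p + 11, hence p = 167 and q = 345.
After the shift, demand is qd = 1328 - 4p and supply is qs = 2p + 11.
New equilibrium: 1328 - 4p = 2p + 11 ⇒ 1317 = 6p ⇒ p = 219.5, q = 450.
Δp = 219.5 − 167 = +52.5.

+52.5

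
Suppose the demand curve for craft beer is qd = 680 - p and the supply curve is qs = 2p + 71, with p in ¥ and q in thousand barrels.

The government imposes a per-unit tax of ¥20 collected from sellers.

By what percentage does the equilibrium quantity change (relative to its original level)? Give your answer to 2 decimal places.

Original equilibrium: 680 - p = 2p + 71 gives 609 = 3p, so p = 203 and q = 477.
Since sellers keep the price net of the tax, the effective supply curve becomes qs = 2p + 31.
Clearing the new market: 680 - p = 2p + 31, so p = 649/3 ≈ 216.3333 and q = 1391/3 ≈ 463.6667.
%Δq = (463.6667 − 477) / 477 × 100 = -2.80%.

-2.80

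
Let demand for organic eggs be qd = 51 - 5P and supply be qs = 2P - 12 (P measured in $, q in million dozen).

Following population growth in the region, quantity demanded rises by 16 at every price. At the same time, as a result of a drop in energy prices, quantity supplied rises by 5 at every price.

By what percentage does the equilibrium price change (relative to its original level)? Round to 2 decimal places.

Before the shock: 51 - 5P = 2P - 12 ⇒ 63 = 7P ⇒ P = 9, q = 6.
After the shift, demand is qd = 67 - 5P and supply is qs = 2P - 7.
New equilibrium: 67 - 5P = 2P - 7 ⇒ 74 = 7P ⇒ P = 74/7 ≈ 10.5714, q = 99/7 ≈ 14.1429.
%ΔP = (10.5714 − 9) / 9 × 100 = +17.46%.

+17.46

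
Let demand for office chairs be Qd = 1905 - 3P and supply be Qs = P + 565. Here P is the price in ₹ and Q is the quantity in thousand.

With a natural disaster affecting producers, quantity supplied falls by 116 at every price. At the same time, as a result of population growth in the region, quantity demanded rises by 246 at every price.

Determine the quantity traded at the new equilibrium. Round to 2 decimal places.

Solve the original market: 1905 - 3P = P + 565, hence P = 335 and Q = 900.
With the change applied: demand Qd = 2151 - 3P, supply Qs = P + 449.
Setting them equal: 2151 - 3P = P + 449 → 1702 = 4P, so P = 425.5 and Q = 874.5.

874.50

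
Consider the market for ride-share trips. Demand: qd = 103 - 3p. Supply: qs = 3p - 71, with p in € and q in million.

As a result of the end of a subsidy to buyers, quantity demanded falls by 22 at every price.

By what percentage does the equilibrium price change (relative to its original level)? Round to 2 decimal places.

Solve the original market: 103 - 3p = 3p - 71, hence p = 29 and q = 16.
The new curves are qd = 81 - 3p (demand) and qs = 3p - 71 (supply).
New equilibrium: 81 - 3p = 3p - 71 ⇒ 152 = 6p ⇒ p = 76/3 ≈ 25.3333, q = 5.
%Δp = (25.3333 − 29) / 29 × 100 = -12.64%.

-12.64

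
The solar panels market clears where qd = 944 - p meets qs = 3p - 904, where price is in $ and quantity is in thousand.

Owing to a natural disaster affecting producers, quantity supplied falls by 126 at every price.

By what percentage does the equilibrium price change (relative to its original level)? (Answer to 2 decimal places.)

Original equilibrium: 944 - p = 3p - 904 gives 1848 = 4p, so p = 462 and q = 482.
After the shift, demand is qd = 944 - p and supply is qs = 3p - 1030.
Equate the new curves: 944 - p = 3p - 1030, giving 1974 = 4p, p = 493.5, q = 450.5.
%Δp = (493.5 − 462) / 462 × 100 = +6.82%.

+6.82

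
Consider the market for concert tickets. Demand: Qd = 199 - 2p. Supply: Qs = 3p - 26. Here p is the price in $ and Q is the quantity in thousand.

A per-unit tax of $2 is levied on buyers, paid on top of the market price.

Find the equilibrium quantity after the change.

Original equilibrium: 199 - 2p = 3p - 26 gives 225 = 5p, so p = 45 and Q = 109.
Since buyers pay the price plus the tax, the effective demand curve becomes Qd = 195 - 2p.
New equilibrium: 195 - 2p = 3p - 26 ⇒ 221 = 5p ⇒ p = 44.2, Q = 106.6.

106.6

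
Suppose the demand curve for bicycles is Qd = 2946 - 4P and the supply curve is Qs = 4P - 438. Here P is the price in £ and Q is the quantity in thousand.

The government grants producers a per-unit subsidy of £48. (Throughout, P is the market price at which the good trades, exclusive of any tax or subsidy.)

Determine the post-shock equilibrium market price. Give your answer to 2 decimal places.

Before the shock: 2946 - 4P = 4P - 438 ⇒ 3384 = 8P ⇒ P = 423, Q = 1254.
Since sellers receive the price plus the subsidy, the effective supply curve becomes Qs = 4P - 246.
Equate the new curves: 2946 - 4P = 4P - 246, giving 3192 = 8P, P = 399, Q = 1350.

399.00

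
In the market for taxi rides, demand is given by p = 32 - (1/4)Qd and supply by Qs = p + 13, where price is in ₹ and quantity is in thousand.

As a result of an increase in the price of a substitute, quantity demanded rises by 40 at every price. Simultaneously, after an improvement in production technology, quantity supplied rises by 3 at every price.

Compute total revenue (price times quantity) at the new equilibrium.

Original equilibrium: 128 - 4p = p + 13 gives 115 = 5p, so p = 23 and Q = 36.
With the change applied: demand Qd = 168 - 4p, supply Qs = p + 16.
New equilibrium: 168 - 4p = p + 16 ⇒ 152 = 5p ⇒ p = 30.4, Q = 46.4.
New expenditure = 30.4 × 46.4 = 1410.56.

1410.56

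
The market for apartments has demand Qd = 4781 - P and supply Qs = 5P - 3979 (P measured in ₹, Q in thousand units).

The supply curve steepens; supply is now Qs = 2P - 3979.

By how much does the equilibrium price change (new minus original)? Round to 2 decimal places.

+1460.00

Initially, 4781 - P = 5P - 3979, so 8760 = 6P and P = 1460, Q = 3321.
With the change applied: demand Qd = 4781 - P, supply Qs = 2P - 3979.
Clearing the new market: 4781 - P = 2P - 3979, so P = 2920 and Q = 1861.
ΔP = 2920 − 1460 = +1460.00.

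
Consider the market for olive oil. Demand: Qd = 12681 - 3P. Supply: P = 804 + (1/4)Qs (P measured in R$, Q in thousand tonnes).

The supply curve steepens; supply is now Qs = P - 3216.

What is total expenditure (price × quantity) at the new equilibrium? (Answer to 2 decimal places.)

Before the shock: 12681 - 3P = 4P - 3216 ⇒ 15897 = 7P ⇒ P = 2271, Q = 5868.
The new curves are Qd = 12681 - 3P (demand) and Qs = P - 3216 (supply).
Setting them equal: 12681 - 3P = P - 3216 → 15897 = 4P, so P = 3974.25 and Q = 758.25.
New expenditure = 3974.25 × 758.25 = 3013475.06.

3013475.06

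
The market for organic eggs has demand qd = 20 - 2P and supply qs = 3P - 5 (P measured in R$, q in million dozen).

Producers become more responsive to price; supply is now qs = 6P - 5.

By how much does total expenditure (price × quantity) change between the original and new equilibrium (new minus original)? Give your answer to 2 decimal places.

-7.03

Solve the original market: 20 - 2P = 3P - 5, hence P = 5 and q = 10.
The shock moves the curves to qd = 20 - 2P and qs = 6P - 5.
New equilibrium: 20 - 2P = 6P - 5 ⇒ 25 = 8P ⇒ P = 3.125, q = 13.75.
Expenditure moves from 5×10 = 50 to 3.125×13.75 = 42.96875; change = -7.03.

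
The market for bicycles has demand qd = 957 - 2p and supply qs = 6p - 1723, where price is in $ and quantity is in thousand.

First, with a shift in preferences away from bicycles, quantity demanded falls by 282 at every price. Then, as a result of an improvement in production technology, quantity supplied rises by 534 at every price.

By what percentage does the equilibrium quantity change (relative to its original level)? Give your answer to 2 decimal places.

-27.18

Solve the original market: 957 - 2p = 6p - 1723, hence p = 335 and q = 287.
The new curves are qd = 675 - 2p (demand) and qs = 6p - 1189 (supply).
Equate the new curves: 675 - 2p = 6p - 1189, giving 1864 = 8p, p = 233, q = 209.
%Δq = (209 − 287) / 287 × 100 = -27.18%.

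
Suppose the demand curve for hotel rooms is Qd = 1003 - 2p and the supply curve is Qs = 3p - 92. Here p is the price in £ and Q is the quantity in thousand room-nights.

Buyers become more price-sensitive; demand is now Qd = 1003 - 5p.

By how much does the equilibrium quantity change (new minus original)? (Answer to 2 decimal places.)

-246.38

Before the shock: 1003 - 2p = 3p - 92 ⇒ 1095 = 5p ⇒ p = 219, Q = 565.
With the change applied: demand Qd = 1003 - 5p, supply Qs = 3p - 92.
Setting them equal: 1003 - 5p = 3p - 92 → 1095 = 8p, so p = 136.875 and Q = 318.625.
ΔQ = 318.625 − 565 = -246.38.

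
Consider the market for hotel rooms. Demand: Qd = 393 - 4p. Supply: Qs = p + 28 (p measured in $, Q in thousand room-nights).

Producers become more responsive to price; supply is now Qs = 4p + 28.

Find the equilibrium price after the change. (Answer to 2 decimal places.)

45.63

Before the shock: 393 - 4p = p + 28 ⇒ 365 = 5p ⇒ p = 73, Q = 101.
The new curves are Qd = 393 - 4p (demand) and Qs = 4p + 28 (supply).
Setting them equal: 393 - 4p = 4p + 28 → 365 = 8p, so p = 45.625 and Q = 210.5.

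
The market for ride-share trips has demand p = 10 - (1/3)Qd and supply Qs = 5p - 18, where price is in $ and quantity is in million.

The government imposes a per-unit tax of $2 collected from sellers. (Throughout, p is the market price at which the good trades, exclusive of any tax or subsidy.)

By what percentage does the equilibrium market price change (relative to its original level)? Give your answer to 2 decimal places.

Solve the original market: 30 - 3p = 5p - 18, hence p = 6 and Q = 12.
Since sellers keep the price net of the tax, the effective supply curve becomes Qs = 5p - 28.
Clearing the new market: 30 - 3p = 5p - 28, so p = 7.25 and Q = 8.25.
%Δp = (7.25 − 6) / 6 × 100 = +20.83%.

+20.83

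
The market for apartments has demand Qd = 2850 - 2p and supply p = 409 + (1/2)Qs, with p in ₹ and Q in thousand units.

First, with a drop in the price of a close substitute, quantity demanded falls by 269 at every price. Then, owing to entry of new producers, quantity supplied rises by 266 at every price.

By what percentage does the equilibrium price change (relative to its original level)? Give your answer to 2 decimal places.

Before the shock: 2850 - 2p = 2p - 818 ⇒ 3668 = 4p ⇒ p = 917, Q = 1016.
With the change applied: demand Qd = 2581 - 2p, supply Qs = 2p - 552.
New equilibrium: 2581 - 2p = 2p - 552 ⇒ 3133 = 4p ⇒ p = 783.25, Q = 1014.5.
%Δp = (783.25 − 917) / 917 × 100 = -14.59%.

-14.59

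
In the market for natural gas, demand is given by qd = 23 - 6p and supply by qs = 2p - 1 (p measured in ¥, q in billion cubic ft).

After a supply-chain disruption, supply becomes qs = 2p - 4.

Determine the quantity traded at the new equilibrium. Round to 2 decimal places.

Initially, 23 - 6p = 2p - 1, so 24 = 8p and p = 3, q = 5.
The shock moves the curves to qd = 23 - 6p and qs = 2p - 4.
New equilibrium: 23 - 6p = 2p - 4 ⇒ 27 = 8p ⇒ p = 3.375, q = 2.75.

2.75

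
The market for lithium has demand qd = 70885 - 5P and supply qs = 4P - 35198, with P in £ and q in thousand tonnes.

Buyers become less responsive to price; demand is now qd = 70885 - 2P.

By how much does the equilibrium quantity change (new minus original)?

+23574

Original equilibrium: 70885 - 5P = 4P - 35198 gives 106083 = 9P, so P = 11787 and q = 11950.
The new curves are qd = 70885 - 2P (demand) and qs = 4P - 35198 (supply).
Setting them equal: 70885 - 2P = 4P - 35198 → 106083 = 6P, so P = 17680.5 and q = 35524.
Δq = 35524 − 11950 = +23574.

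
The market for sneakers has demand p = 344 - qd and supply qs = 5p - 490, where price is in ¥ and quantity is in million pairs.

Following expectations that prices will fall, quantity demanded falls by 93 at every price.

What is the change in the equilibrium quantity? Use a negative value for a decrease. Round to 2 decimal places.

-77.50

Solve the original market: 344 - p = 5p - 490, hence p = 139 and q = 205.
The shock moves the curves to qd = 251 - p and qs = 5p - 490.
New equilibrium: 251 - p = 5p - 490 ⇒ 741 = 6p ⇒ p = 123.5, q = 127.5.
Δq = 127.5 − 205 = -77.50.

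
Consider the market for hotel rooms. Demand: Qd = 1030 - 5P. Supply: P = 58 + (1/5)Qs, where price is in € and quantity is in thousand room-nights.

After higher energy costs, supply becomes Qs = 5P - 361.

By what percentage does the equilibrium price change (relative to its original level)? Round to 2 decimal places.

Initially, 1030 - 5P = 5P - 290, so 1320 = 10P and P = 132, Q = 370.
The shock moves the curves to Qd = 1030 - 5P and Qs = 5P - 361.
Setting them equal: 1030 - 5P = 5P - 361 → 1391 = 10P, so P = 139.1 and Q = 334.5.
%ΔP = (139.1 − 132) / 132 × 100 = +5.38%.

+5.38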